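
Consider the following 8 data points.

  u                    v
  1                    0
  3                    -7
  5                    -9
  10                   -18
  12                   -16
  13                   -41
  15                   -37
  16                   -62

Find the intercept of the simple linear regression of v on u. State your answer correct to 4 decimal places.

6.8290

n = 8, Σx = 75, Σy = -190, Σxy = -2518, Σx² = 929
Sxx = Σx² − (Σx)²/n = 929 − 703.125 = 225.875
Sxy = Σxy − (Σx)(Σy)/n = -2518 − (-1781.25) = -736.75
b = Sxy/Sxx = -736.75/225.875 = -3.261760
a = ȳ − b·x̄ = -23.75 − (-3.261760)·9.375 = 6.828998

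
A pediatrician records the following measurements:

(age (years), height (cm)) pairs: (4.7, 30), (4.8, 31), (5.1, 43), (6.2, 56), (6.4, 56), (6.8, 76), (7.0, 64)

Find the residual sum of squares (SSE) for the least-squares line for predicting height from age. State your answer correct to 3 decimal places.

169.463

n = 7, Σx = 41, Σy = 356, Σxy = 2179.5, Σx² = 245.78, Σy² = 19854
Sxx = Σx² − (Σx)²/n = 245.78 − 240.142857 = 5.637143
Sxy = Σxy − (Σx)(Σy)/n = 2179.5 − 2085.142857 = 94.357143
Syy = Σy² − (Σy)²/n = 19854 − 18105.142857 = 1748.857143
b = Sxy/Sxx = 94.357143/5.637143 = 16.738469
SSE = Syy − b·Sxy = 1748.857143 − 16.738469·94.357143 = 169.463001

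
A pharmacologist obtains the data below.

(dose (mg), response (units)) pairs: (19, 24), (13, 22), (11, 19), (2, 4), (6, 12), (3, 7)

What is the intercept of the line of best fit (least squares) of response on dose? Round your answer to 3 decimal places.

3.732

n = 6, Σx = 54, Σy = 88, Σxy = 1052, Σx² = 700
Sxx = Σx² − (Σx)²/n = 700 − 486 = 214
Sxy = Σxy − (Σx)(Σy)/n = 1052 − 792 = 260
b = Sxy/Sxx = 260/214 = 1.214953
a = ȳ − b·x̄ = 14.666667 − 1.214953·9 = 3.732087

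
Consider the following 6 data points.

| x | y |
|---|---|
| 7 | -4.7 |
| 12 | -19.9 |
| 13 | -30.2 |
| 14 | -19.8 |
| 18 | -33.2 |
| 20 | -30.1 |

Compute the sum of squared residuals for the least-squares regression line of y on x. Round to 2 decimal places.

n = 6, Σx = 84, Σy = -137.9, Σxy = -2141.1, Σx² = 1282, Σy² = 3730.43
Sxx = Σx² − (Σx)²/n = 1282 − 1176 = 106
Sxy = Σxy − (Σx)(Σy)/n = -2141.1 − (-1930.6) = -210.5
Syy = Σy² − (Σy)²/n = 3730.43 − 3169.401667 = 561.028333
b = Sxy/Sxx = -210.5/106 = -1.985849
SSE = Syy − b·Sxy = 561.028333 − (-1.985849)·(-210.5) = 143.007107

143.01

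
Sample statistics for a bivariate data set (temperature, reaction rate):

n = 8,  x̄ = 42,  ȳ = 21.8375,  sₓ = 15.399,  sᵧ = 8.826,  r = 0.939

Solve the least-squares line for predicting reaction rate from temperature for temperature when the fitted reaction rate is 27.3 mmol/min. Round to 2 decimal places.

b = r · sᵧ/sₓ = 0.939 · 8.826/15.399 = 0.538192
a = ȳ − b·x̄ = 21.8375 − 0.538192·42 = -0.766551
Set a + b·x = 27.3: x = (27.3 − (-0.766551)) / 0.538192 = 52.149729

52.15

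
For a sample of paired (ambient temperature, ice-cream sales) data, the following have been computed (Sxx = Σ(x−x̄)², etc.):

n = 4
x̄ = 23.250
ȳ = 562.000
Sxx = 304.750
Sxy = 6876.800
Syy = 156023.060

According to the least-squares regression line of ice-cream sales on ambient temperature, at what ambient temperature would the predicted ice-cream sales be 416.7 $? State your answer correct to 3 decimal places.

b = Sxy/Sxx = 6876.8/304.75 = 22.565381
a = ȳ − b·x̄ = 562 − 22.565381·23.25 = 37.354881
Set a + b·x = 416.7: x = (416.7 − 37.354881) / 22.565381 = 16.810933

16.811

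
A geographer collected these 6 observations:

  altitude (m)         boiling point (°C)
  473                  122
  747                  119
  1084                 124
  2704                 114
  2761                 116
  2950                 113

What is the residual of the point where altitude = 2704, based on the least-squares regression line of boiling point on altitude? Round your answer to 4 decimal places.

-0.8757

n = 6, Σx = 10719, Σy = 708, Σxy = 1242897, Σx² = 25594031
Sxx = Σx² − (Σx)²/n = 25594031 − 19149493.5 = 6444537.5
Sxy = Σxy − (Σx)(Σy)/n = 1242897 − 1264842 = -21945
b = Sxy/Sxx = -21945/6444537.5 = -0.003405
a = ȳ − b·x̄ = 118 − (-0.003405)·1786.5 = 124.083407
ŷ(2704) = 124.083407 + (-0.003405)·2704 = 114.875720
residual = y − ŷ = 114 − 114.875720 = -0.875720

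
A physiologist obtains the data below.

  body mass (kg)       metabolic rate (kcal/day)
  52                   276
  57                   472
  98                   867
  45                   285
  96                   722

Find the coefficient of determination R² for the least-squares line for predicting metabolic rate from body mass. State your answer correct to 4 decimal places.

0.9333

n = 5, Σx = 348, Σy = 2622, Σxy = 208359, Σx² = 26798, Σy² = 1653158
Sxx = Σx² − (Σx)²/n = 26798 − 24220.8 = 2577.2
Sxy = Σxy − (Σx)(Σy)/n = 208359 − 182491.2 = 25867.8
Syy = Σy² − (Σy)²/n = 1653158 − 1374976.8 = 278181.2
R² = Sxy²/(Sxx·Syy) = (25867.8)²/(2577.2·278181.2) = 0.933347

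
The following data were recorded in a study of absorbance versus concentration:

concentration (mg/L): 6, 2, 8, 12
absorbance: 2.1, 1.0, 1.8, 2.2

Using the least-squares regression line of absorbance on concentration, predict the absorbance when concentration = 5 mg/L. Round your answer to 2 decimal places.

n = 4, Σx = 28, Σy = 7.1, Σxy = 55.4, Σx² = 248
Sxx = Σx² − (Σx)²/n = 248 − 196 = 52
Sxy = Σxy − (Σx)(Σy)/n = 55.4 − 49.7 = 5.7
b = Sxy/Sxx = 5.7/52 = 0.109615
a = ȳ − b·x̄ = 1.775 − 0.109615·7 = 1.007692
ŷ(5) = a + b·5 = 1.007692 + 0.109615·5 = 1.555769

1.56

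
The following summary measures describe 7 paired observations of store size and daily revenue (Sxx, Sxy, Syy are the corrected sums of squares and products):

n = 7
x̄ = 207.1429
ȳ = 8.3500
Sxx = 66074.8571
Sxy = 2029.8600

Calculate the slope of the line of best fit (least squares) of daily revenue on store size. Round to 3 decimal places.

b = Sxy/Sxx = 2029.86/66074.8571 = 0.030721

0.031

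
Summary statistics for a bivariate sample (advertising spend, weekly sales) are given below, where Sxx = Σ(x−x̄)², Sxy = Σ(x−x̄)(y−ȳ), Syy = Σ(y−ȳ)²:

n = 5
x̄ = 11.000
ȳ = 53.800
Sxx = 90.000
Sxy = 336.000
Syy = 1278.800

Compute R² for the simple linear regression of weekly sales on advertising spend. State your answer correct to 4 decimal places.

R² = Sxy²/(Sxx·Syy) = (336)²/(90·1278.8) = 0.980920

0.9809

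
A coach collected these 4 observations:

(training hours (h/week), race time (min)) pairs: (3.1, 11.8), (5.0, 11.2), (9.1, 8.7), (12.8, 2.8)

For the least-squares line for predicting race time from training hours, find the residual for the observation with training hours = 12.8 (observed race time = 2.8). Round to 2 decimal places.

-1.01

n = 4, Σx = 30, Σy = 34.5, Σxy = 207.59, Σx² = 281.26
Sxx = Σx² − (Σx)²/n = 281.26 − 225 = 56.26
Sxy = Σxy − (Σx)(Σy)/n = 207.59 − 258.75 = -51.16
b = Sxy/Sxx = -51.16/56.26 = -0.909349
a = ȳ − b·x̄ = 8.625 − (-0.909349)·7.5 = 15.445121
ŷ(12.8) = 15.445121 + (-0.909349)·12.8 = 3.805448
residual = y − ŷ = 2.8 − 3.805448 = -1.005448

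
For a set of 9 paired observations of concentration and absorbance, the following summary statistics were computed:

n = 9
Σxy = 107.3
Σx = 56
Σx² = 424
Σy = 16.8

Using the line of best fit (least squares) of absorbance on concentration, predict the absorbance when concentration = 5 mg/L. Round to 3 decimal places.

1.822

Sxx = Σx² − (Σx)²/n = 424 − 348.444444 = 75.555556
Sxy = Σxy − (Σx)(Σy)/n = 107.3 − 104.533333 = 2.766667
b = Sxy/Sxx = 2.766667/75.555556 = 0.036618
a = ȳ − b·x̄ = 1.866667 − 0.036618·6.222222 = 1.638824
ŷ(5) = a + b·5 = 1.638824 + 0.036618·5 = 1.821912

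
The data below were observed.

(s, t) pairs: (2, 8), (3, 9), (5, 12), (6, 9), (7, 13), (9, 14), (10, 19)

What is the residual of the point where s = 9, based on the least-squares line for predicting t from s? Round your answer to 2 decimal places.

n = 7, Σx = 42, Σy = 84, Σxy = 564, Σx² = 304
Sxx = Σx² − (Σx)²/n = 304 − 252 = 52
Sxy = Σxy − (Σx)(Σy)/n = 564 − 504 = 60
b = Sxy/Sxx = 60/52 = 1.153846
a = ȳ − b·x̄ = 12 − 1.153846·6 = 5.076923
ŷ(9) = 5.076923 + 1.153846·9 = 15.461538
residual = y − ŷ = 14 − 15.461538 = -1.461538

-1.46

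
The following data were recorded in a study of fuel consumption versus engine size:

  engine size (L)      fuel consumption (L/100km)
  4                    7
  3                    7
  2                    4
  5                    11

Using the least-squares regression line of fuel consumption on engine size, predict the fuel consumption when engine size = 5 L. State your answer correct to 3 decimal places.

n = 4, Σx = 14, Σy = 29, Σxy = 112, Σx² = 54
Sxx = Σx² − (Σx)²/n = 54 − 49 = 5
Sxy = Σxy − (Σx)(Σy)/n = 112 − 101.5 = 10.5
b = Sxy/Sxx = 10.5/5 = 2.1
a = ȳ − b·x̄ = 7.25 − 2.1·3.5 = -0.1
ŷ(5) = a + b·5 = -0.1 + 2.1·5 = 10.4

10.400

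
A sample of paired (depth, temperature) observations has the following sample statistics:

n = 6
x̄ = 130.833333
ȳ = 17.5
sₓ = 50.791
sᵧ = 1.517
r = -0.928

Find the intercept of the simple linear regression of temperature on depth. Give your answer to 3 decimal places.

b = r · sᵧ/sₓ = -0.928 · 1.517/50.791 = -0.027717
a = ȳ − b·x̄ = 17.5 − (-0.027717)·130.833333 = 21.126312

21.126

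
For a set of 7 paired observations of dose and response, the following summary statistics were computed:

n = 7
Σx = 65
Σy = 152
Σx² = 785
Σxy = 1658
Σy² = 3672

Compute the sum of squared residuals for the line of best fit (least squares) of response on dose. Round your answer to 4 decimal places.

Sxx = Σx² − (Σx)²/n = 785 − 603.571429 = 181.428571
Sxy = Σxy − (Σx)(Σy)/n = 1658 − 1411.428571 = 246.571429
Syy = Σy² − (Σy)²/n = 3672 − 3300.571429 = 371.428571
b = Sxy/Sxx = 246.571429/181.428571 = 1.359055
SSE = Syy − b·Sxy = 371.428571 − 1.359055·246.571429 = 36.324409

36.3244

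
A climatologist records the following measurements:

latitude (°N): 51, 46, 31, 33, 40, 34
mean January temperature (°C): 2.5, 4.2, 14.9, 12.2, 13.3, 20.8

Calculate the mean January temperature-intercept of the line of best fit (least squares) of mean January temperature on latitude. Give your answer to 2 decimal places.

n = 6, Σx = 235, Σy = 67.9, Σxy = 2424.4, Σx² = 9523
Sxx = Σx² − (Σx)²/n = 9523 − 9204.166667 = 318.833333
Sxy = Σxy − (Σx)(Σy)/n = 2424.4 − 2659.416667 = -235.016667
b = Sxy/Sxx = -235.016667/318.833333 = -0.737114
a = ȳ − b·x̄ = 11.316667 − (-0.737114)·39.166667 = 40.186984

40.19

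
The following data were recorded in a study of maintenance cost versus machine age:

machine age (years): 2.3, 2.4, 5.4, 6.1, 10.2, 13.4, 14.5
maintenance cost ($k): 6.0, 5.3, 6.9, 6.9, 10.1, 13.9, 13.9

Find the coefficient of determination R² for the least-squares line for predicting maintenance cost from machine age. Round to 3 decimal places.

0.963

n = 7, Σx = 54.3, Σy = 63, Σxy = 596.7, Σx² = 571.27, Σy² = 647.74
Sxx = Σx² − (Σx)²/n = 571.27 − 421.212857 = 150.057143
Sxy = Σxy − (Σx)(Σy)/n = 596.7 − 488.7 = 108
Syy = Σy² − (Σy)²/n = 647.74 − 567 = 80.74
R² = Sxy²/(Sxx·Syy) = (108)²/(150.057143·80.74) = 0.962725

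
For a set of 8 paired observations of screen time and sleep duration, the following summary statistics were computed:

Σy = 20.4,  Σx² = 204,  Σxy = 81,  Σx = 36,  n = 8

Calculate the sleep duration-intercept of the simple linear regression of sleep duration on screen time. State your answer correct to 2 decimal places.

Sxx = Σx² − (Σx)²/n = 204 − 162 = 42
Sxy = Σxy − (Σx)(Σy)/n = 81 − 91.8 = -10.8
b = Sxy/Sxx = -10.8/42 = -0.257143
a = ȳ − b·x̄ = 2.55 − (-0.257143)·4.5 = 3.707143

3.71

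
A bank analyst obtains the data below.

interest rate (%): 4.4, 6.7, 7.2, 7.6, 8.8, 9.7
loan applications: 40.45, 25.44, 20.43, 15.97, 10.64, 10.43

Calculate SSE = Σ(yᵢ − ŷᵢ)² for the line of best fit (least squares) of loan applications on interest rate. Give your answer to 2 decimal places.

33.07

n = 6, Σx = 44.4, Σy = 123.36, Σxy = 811.699, Σx² = 345.38, Σy² = 3177.8164
Sxx = Σx² − (Σx)²/n = 345.38 − 328.56 = 16.82
Sxy = Σxy − (Σx)(Σy)/n = 811.699 − 912.864 = -101.165
Syy = Σy² − (Σy)²/n = 3177.8164 − 2536.2816 = 641.5348
b = Sxy/Sxx = -101.165/16.82 = -6.014566
SSE = Syy − b·Sxy = 641.5348 − (-6.014566)·(-101.165) = 33.071231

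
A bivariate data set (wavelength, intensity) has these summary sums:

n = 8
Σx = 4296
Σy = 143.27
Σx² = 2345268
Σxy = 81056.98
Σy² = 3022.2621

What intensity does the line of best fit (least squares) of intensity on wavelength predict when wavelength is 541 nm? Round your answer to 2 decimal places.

18.34

Sxx = Σx² − (Σx)²/n = 2345268 − 2306952 = 38316
Sxy = Σxy − (Σx)(Σy)/n = 81056.98 − 76935.99 = 4120.99
b = Sxy/Sxx = 4120.99/38316 = 0.107553
a = ȳ − b·x̄ = 17.90875 − 0.107553·537 = -39.847060
ŷ(541) = a + b·541 = -39.847060 + 0.107553·541 = 18.338961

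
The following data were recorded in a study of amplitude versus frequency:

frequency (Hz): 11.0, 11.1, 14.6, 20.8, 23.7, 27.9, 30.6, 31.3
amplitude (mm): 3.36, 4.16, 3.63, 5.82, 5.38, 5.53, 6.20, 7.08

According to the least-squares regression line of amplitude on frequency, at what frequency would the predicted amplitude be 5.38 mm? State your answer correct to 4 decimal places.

n = 8, Σx = 171, Σy = 41.16, Σxy = 950.307, Σx² = 4146.16
Sxx = Σx² − (Σx)²/n = 4146.16 − 3655.125 = 491.035
Sxy = Σxy − (Σx)(Σy)/n = 950.307 − 879.795 = 70.512
b = Sxy/Sxx = 70.512/491.035 = 0.143599
a = ȳ − b·x̄ = 5.145 − 0.143599·21.375 = 2.075577
Set a + b·x = 5.38: x = (5.38 − 2.075577) / 0.143599 = 23.011505

23.0115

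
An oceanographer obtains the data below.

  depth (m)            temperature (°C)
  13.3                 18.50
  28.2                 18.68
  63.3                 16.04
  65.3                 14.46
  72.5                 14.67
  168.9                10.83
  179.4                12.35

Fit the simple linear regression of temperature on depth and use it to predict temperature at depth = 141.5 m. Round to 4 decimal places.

n = 7, Σx = 590.9, Σy = 105.53, Σxy = 7840.748, Σx² = 75210.93
Sxx = Σx² − (Σx)²/n = 75210.93 − 49880.401429 = 25330.528571
Sxy = Σxy − (Σx)(Σy)/n = 7840.748 − 8908.239571 = -1067.491571
b = Sxy/Sxx = -1067.491571/25330.528571 = -0.042142
a = ȳ − b·x̄ = 15.075714 − (-0.042142)·84.414286 = 18.633143
ŷ(141.5) = a + b·141.5 = 18.633143 + (-0.042142)·141.5 = 12.669980

12.6700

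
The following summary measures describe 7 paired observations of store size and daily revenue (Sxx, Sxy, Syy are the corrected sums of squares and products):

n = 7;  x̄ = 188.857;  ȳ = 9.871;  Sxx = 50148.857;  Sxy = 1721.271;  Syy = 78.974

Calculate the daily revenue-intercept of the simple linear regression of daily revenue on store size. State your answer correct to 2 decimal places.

b = Sxy/Sxx = 1721.271/50148.857 = 0.034323
a = ȳ − b·x̄ = 9.871 − 0.034323·188.857 = 3.388817

3.39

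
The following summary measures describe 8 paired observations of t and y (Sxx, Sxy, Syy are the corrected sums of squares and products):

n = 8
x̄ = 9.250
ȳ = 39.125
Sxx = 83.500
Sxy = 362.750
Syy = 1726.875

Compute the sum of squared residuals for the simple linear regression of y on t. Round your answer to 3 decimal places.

b = Sxy/Sxx = 362.75/83.5 = 4.344311
SSE = Syy − b·Sxy = 1726.875 − 4.344311·362.75 = 150.976048

150.976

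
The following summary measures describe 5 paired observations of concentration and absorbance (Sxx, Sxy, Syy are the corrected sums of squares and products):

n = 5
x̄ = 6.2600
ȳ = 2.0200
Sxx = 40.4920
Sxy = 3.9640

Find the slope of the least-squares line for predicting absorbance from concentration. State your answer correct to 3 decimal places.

b = Sxy/Sxx = 3.964/40.492 = 0.097896

0.098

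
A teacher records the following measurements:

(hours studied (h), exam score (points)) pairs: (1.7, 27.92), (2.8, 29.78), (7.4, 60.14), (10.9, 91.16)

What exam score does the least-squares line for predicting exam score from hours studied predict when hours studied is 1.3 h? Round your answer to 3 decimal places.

21.624

n = 4, Σx = 22.8, Σy = 209, Σxy = 1569.528, Σx² = 184.3
Sxx = Σx² − (Σx)²/n = 184.3 − 129.96 = 54.34
Sxy = Σxy − (Σx)(Σy)/n = 1569.528 − 1191.3 = 378.228
b = Sxy/Sxx = 378.228/54.34 = 6.960397
a = ȳ − b·x̄ = 52.25 − 6.960397·5.7 = 12.575734
ŷ(1.3) = a + b·1.3 = 12.575734 + 6.960397·1.3 = 21.624251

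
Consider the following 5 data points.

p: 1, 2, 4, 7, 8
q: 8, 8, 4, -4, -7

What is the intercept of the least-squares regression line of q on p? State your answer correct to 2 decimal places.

11.69

n = 5, Σx = 22, Σy = 9, Σxy = -44, Σx² = 134
Sxx = Σx² − (Σx)²/n = 134 − 96.8 = 37.2
Sxy = Σxy − (Σx)(Σy)/n = -44 − 39.6 = -83.6
b = Sxy/Sxx = -83.6/37.2 = -2.247312
a = ȳ − b·x̄ = 1.8 − (-2.247312)·4.4 = 11.688172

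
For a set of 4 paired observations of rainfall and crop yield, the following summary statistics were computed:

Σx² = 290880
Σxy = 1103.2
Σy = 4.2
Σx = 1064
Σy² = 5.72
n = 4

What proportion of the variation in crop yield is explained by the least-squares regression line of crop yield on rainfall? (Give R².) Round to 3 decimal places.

Sxx = Σx² − (Σx)²/n = 290880 − 283024 = 7856
Sxy = Σxy − (Σx)(Σy)/n = 1103.2 − 1117.2 = -14
Syy = Σy² − (Σy)²/n = 5.72 − 4.41 = 1.31
R² = Sxy²/(Sxx·Syy) = (-14)²/(7856·1.31) = 0.019045

0.019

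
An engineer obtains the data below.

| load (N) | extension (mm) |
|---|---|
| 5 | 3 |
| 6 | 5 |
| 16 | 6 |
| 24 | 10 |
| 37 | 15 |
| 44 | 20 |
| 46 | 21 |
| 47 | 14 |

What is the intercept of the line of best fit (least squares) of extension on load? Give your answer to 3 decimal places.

n = 8, Σx = 225, Σy = 94, Σxy = 3440, Σx² = 8523
Sxx = Σx² − (Σx)²/n = 8523 − 6328.125 = 2194.875
Sxy = Σxy − (Σx)(Σy)/n = 3440 − 2643.75 = 796.25
b = Sxy/Sxx = 796.25/2194.875 = 0.362777
a = ȳ − b·x̄ = 11.75 − 0.362777·28.125 = 1.546899

1.547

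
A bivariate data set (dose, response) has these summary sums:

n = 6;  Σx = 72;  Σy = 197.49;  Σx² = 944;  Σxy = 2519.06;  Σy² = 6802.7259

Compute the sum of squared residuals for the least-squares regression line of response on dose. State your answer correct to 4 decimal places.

Sxx = Σx² − (Σx)²/n = 944 − 864 = 80
Sxy = Σxy − (Σx)(Σy)/n = 2519.06 − 2369.88 = 149.18
Syy = Σy² − (Σy)²/n = 6802.7259 − 6500.38335 = 302.34255
b = Sxy/Sxx = 149.18/80 = 1.86475
SSE = Syy − b·Sxy = 302.34255 − 1.86475·149.18 = 24.159145

24.1591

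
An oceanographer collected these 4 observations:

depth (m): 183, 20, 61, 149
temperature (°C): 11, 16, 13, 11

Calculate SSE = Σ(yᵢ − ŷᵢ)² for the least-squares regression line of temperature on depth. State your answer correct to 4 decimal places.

2.1449

n = 4, Σx = 413, Σy = 51, Σxy = 4765, Σx² = 59811, Σy² = 667
Sxx = Σx² − (Σx)²/n = 59811 − 42642.25 = 17168.75
Sxy = Σxy − (Σx)(Σy)/n = 4765 − 5265.75 = -500.75
Syy = Σy² − (Σy)²/n = 667 − 650.25 = 16.75
b = Sxy/Sxx = -500.75/17168.75 = -0.029166
SSE = Syy − b·Sxy = 16.75 − (-0.029166)·(-500.75) = 2.144944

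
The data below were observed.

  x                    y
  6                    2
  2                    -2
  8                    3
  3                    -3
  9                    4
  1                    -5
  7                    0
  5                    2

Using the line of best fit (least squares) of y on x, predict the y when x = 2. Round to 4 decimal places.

-3.0000

n = 8, Σx = 41, Σy = 1, Σxy = 64, Σx² = 269
Sxx = Σx² − (Σx)²/n = 269 − 210.125 = 58.875
Sxy = Σxy − (Σx)(Σy)/n = 64 − 5.125 = 58.875
b = Sxy/Sxx = 58.875/58.875 = 1
a = ȳ − b·x̄ = 0.125 − 1·5.125 = -5
ŷ(2) = a + b·2 = -5 + 1·2 = -3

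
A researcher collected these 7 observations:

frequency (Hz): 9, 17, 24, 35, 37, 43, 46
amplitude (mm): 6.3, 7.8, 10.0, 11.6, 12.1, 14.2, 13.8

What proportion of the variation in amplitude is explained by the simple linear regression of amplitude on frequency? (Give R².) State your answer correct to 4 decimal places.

n = 7, Σx = 211, Σy = 75.8, Σxy = 2528.4, Σx² = 7505, Σy² = 873.58
Sxx = Σx² − (Σx)²/n = 7505 − 6360.142857 = 1144.857143
Sxy = Σxy − (Σx)(Σy)/n = 2528.4 − 2284.828571 = 243.571429
Syy = Σy² − (Σy)²/n = 873.58 − 820.805714 = 52.774286
R² = Sxy²/(Sxx·Syy) = (243.571429)²/(1144.857143·52.774286) = 0.981927

0.9819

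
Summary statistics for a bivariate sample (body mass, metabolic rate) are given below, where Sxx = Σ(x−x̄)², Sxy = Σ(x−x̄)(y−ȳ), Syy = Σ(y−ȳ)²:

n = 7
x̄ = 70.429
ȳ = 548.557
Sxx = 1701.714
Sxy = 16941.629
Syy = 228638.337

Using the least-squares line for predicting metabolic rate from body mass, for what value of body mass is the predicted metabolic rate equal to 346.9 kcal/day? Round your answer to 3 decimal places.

b = Sxy/Sxx = 16941.629/1701.714 = 9.955627
a = ȳ − b·x̄ = 548.557 − 9.955627·70.429 = -152.607819
Set a + b·x = 346.9: x = (346.9 − (-152.607819)) / 9.955627 = 50.173419

50.173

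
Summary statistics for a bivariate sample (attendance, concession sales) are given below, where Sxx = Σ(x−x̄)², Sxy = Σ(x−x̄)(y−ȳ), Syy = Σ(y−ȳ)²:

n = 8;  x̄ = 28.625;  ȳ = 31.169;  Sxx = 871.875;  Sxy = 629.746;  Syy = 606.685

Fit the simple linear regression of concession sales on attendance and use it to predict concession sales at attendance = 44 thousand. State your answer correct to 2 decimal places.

42.27

b = Sxy/Sxx = 629.746/871.875 = 0.722289
a = ȳ − b·x̄ = 31.169 − 0.722289·28.625 = 10.493468
ŷ(44) = a + b·44 = 10.493468 + 0.722289·44 = 42.274198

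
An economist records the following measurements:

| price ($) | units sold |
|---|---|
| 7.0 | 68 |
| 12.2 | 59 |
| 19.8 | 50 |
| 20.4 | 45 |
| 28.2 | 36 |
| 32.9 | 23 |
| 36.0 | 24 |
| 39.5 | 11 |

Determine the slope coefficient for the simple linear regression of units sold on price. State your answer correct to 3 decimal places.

n = 8, Σx = 196, Σy = 316, Σxy = 6174.2, Σx² = 5739.94
Sxx = Σx² − (Σx)²/n = 5739.94 − 4802 = 937.94
Sxy = Σxy − (Σx)(Σy)/n = 6174.2 − 7742 = -1567.8
b = Sxy/Sxx = -1567.8/937.94 = -1.671535

-1.672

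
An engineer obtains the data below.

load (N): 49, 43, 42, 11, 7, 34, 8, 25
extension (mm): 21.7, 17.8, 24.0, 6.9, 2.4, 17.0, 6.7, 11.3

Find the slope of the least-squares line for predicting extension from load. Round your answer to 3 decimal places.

0.439

n = 8, Σx = 219, Σy = 107.8, Σxy = 3843.5, Σx² = 8029
Sxx = Σx² − (Σx)²/n = 8029 − 5995.125 = 2033.875
Sxy = Σxy − (Σx)(Σy)/n = 3843.5 − 2951.025 = 892.475
b = Sxy/Sxx = 892.475/2033.875 = 0.438805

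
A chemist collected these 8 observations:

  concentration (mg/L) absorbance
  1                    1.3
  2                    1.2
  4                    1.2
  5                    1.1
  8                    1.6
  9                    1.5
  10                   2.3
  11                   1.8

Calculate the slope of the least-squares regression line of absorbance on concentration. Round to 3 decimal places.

0.081

n = 8, Σx = 50, Σy = 12, Σxy = 83.1, Σx² = 412
Sxx = Σx² − (Σx)²/n = 412 − 312.5 = 99.5
Sxy = Σxy − (Σx)(Σy)/n = 83.1 − 75 = 8.1
b = Sxy/Sxx = 8.1/99.5 = 0.081407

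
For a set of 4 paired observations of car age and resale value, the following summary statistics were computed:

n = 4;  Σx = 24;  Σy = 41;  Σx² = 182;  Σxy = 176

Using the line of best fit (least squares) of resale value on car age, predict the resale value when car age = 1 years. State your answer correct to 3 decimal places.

19.461

Sxx = Σx² − (Σx)²/n = 182 − 144 = 38
Sxy = Σxy − (Σx)(Σy)/n = 176 − 246 = -70
b = Sxy/Sxx = -70/38 = -1.842105
a = ȳ − b·x̄ = 10.25 − (-1.842105)·6 = 21.302632
ŷ(1) = a + b·1 = 21.302632 + (-1.842105)·1 = 19.460526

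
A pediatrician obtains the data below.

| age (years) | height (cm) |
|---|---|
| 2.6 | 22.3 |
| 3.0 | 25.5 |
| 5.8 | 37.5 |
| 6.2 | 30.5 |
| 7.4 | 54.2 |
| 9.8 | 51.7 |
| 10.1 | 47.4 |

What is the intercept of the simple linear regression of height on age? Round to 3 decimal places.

n = 7, Σx = 44.9, Σy = 269.1, Σxy = 1927.56, Σx² = 340.65
Sxx = Σx² − (Σx)²/n = 340.65 − 288.001429 = 52.648571
Sxy = Σxy − (Σx)(Σy)/n = 1927.56 − 1726.084286 = 201.475714
b = Sxy/Sxx = 201.475714/52.648571 = 3.826803
a = ȳ − b·x̄ = 38.442857 − 3.826803·6.414286 = 13.896649

13.897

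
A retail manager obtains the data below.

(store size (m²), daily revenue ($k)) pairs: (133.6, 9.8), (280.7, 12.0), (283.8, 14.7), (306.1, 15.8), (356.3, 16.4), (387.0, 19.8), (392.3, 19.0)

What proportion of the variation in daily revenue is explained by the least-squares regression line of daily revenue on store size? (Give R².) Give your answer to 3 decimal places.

0.874

n = 7, Σx = 2139.8, Σy = 107.5, Σxy = 34645.54, Σx² = 701499.08, Σy² = 1727.77
Sxx = Σx² − (Σx)²/n = 701499.08 − 654106.291429 = 47392.788571
Sxy = Σxy − (Σx)(Σy)/n = 34645.54 − 32861.214286 = 1784.325714
Syy = Σy² − (Σy)²/n = 1727.77 − 1650.892857 = 76.877143
R² = Sxy²/(Sxx·Syy) = (1784.325714)²/(47392.788571·76.877143) = 0.873854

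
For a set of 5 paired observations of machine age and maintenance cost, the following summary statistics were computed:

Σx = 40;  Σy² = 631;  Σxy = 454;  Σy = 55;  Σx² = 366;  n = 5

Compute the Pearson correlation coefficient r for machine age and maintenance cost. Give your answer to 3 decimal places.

0.405

Sxx = Σx² − (Σx)²/n = 366 − 320 = 46
Sxy = Σxy − (Σx)(Σy)/n = 454 − 440 = 14
Syy = Σy² − (Σy)²/n = 631 − 605 = 26
r = Sxy/√(Sxx·Syy) = 14/√(1196) = 14/34.583233 = 0.404820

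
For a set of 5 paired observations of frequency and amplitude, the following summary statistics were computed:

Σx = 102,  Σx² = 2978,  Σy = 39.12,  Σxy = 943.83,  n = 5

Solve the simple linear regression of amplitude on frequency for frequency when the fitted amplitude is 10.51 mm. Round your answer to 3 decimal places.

36.931

Sxx = Σx² − (Σx)²/n = 2978 − 2080.8 = 897.2
Sxy = Σxy − (Σx)(Σy)/n = 943.83 − 798.048 = 145.782
b = Sxy/Sxx = 145.782/897.2 = 0.162486
a = ȳ − b·x̄ = 7.824 − 0.162486·20.4 = 4.509296
Set a + b·x = 10.51: x = (10.51 − 4.509296) / 0.162486 = 36.930705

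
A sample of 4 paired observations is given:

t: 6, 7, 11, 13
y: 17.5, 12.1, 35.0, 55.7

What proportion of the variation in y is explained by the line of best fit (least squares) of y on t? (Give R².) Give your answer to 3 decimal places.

n = 4, Σx = 37, Σy = 120.3, Σxy = 1298.8, Σx² = 375, Σy² = 4780.15
Sxx = Σx² − (Σx)²/n = 375 − 342.25 = 32.75
Sxy = Σxy − (Σx)(Σy)/n = 1298.8 − 1112.775 = 186.025
Syy = Σy² − (Σy)²/n = 4780.15 − 3618.0225 = 1162.1275
R² = Sxy²/(Sxx·Syy) = (186.025)²/(32.75·1162.1275) = 0.909238

0.909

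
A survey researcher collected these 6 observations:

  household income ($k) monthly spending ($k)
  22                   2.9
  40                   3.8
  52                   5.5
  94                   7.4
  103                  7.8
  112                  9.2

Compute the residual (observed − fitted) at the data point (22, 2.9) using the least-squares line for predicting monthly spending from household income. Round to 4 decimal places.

-0.0559

n = 6, Σx = 423, Σy = 36.6, Σxy = 3031.2, Σx² = 36777
Sxx = Σx² − (Σx)²/n = 36777 − 29821.5 = 6955.5
Sxy = Σxy − (Σx)(Σy)/n = 3031.2 − 2580.3 = 450.9
b = Sxy/Sxx = 450.9/6955.5 = 0.064826
a = ȳ − b·x̄ = 6.1 − 0.064826·70.5 = 1.529739
ŷ(22) = 1.529739 + 0.064826·22 = 2.955920
residual = y − ŷ = 2.9 − 2.955920 = -0.055920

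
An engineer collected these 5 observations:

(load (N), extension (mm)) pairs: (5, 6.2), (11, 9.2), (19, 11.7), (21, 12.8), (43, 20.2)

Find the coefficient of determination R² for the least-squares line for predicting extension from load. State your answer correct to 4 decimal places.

0.9953

n = 5, Σx = 99, Σy = 60.1, Σxy = 1491.9, Σx² = 2797, Σy² = 831.85
Sxx = Σx² − (Σx)²/n = 2797 − 1960.2 = 836.8
Sxy = Σxy − (Σx)(Σy)/n = 1491.9 − 1189.98 = 301.92
Syy = Σy² − (Σy)²/n = 831.85 − 722.402 = 109.448
R² = Sxy²/(Sxx·Syy) = (301.92)²/(836.8·109.448) = 0.995301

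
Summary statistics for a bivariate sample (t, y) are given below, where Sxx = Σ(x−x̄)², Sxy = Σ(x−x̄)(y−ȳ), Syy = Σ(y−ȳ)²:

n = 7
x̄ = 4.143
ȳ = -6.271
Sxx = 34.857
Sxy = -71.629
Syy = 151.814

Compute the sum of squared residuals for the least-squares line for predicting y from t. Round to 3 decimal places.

b = Sxy/Sxx = -71.629/34.857 = -2.054939
SSE = Syy − b·Sxy = 151.814 − (-2.054939)·(-71.629) = 4.620792

4.621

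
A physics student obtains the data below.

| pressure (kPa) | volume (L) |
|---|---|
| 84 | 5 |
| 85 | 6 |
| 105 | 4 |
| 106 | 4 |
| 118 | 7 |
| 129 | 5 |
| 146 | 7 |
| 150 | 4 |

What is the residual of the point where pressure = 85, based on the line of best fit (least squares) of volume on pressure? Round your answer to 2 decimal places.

0.90

n = 8, Σx = 923, Σy = 42, Σxy = 4867, Σx² = 110923
Sxx = Σx² − (Σx)²/n = 110923 − 106491.125 = 4431.875
Sxy = Σxy − (Σx)(Σy)/n = 4867 − 4845.75 = 21.25
b = Sxy/Sxx = 21.25/4431.875 = 0.004795
a = ȳ − b·x̄ = 5.25 − 0.004795·115.375 = 4.696799
ŷ(85) = 4.696799 + 0.004795·85 = 5.104358
residual = y − ŷ = 6 − 5.104358 = 0.895642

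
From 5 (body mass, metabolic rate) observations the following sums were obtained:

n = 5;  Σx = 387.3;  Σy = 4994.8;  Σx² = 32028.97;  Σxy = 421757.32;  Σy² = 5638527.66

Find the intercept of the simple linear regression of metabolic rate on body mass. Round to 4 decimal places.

-332.0640

Sxx = Σx² − (Σx)²/n = 32028.97 − 30000.258 = 2028.712
Sxy = Σxy − (Σx)(Σy)/n = 421757.32 − 386897.208 = 34860.112
b = Sxy/Sxx = 34860.112/2028.712 = 17.183372
a = ȳ − b·x̄ = 998.96 − 17.183372·77.46 = -332.063958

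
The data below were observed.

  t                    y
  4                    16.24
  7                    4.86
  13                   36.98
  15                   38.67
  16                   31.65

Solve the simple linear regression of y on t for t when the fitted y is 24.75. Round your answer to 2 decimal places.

10.60

n = 5, Σx = 55, Σy = 128.4, Σxy = 1666.17, Σx² = 715
Sxx = Σx² − (Σx)²/n = 715 − 605 = 110
Sxy = Σxy − (Σx)(Σy)/n = 1666.17 − 1412.4 = 253.77
b = Sxy/Sxx = 253.77/110 = 2.307
a = ȳ − b·x̄ = 25.68 − 2.307·11 = 0.303
Set a + b·x = 24.75: x = (24.75 − 0.303) / 2.307 = 10.596879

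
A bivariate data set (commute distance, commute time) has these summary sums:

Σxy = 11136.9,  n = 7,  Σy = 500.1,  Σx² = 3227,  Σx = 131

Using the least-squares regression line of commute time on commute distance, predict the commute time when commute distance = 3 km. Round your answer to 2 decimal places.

Sxx = Σx² − (Σx)²/n = 3227 − 2451.571429 = 775.428571
Sxy = Σxy − (Σx)(Σy)/n = 11136.9 − 9359.014286 = 1777.885714
b = Sxy/Sxx = 1777.885714/775.428571 = 2.292778
a = ȳ − b·x̄ = 71.442857 − 2.292778·18.714286 = 28.535151
ŷ(3) = a + b·3 = 28.535151 + 2.292778·3 = 35.413486

35.41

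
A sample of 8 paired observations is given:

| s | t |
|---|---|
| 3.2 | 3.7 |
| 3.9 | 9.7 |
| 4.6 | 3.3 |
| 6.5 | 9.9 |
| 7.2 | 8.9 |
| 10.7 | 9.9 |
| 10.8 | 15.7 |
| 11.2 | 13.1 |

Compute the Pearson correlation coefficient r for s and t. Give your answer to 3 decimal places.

n = 8, Σx = 58.1, Σy = 74.2, Σxy = 615.49, Σx² = 497.27, Σy² = 812
Sxx = Σx² − (Σx)²/n = 497.27 − 421.95125 = 75.31875
Sxy = Σxy − (Σx)(Σy)/n = 615.49 − 538.8775 = 76.6125
Syy = Σy² − (Σy)²/n = 812 − 688.205 = 123.795
r = Sxy/√(Sxx·Syy) = 76.6125/√(9324.084656) = 76.6125/96.561300 = 0.793408

0.793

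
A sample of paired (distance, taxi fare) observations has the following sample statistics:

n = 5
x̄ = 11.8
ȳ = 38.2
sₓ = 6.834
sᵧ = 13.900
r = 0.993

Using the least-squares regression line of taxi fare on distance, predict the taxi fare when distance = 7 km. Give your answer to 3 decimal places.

28.505

b = r · sᵧ/sₓ = 0.993 · 13.9/6.834 = 2.019710
a = ȳ − b·x̄ = 38.2 − 2.019710·11.8 = 14.367419
ŷ(7) = a + b·7 = 14.367419 + 2.019710·7 = 28.505391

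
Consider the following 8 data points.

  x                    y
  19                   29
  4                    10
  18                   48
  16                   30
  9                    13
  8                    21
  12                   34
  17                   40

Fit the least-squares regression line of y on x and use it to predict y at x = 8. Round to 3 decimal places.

n = 8, Σx = 103, Σy = 225, Σxy = 3308, Σx² = 1535
Sxx = Σx² − (Σx)²/n = 1535 − 1326.125 = 208.875
Sxy = Σxy − (Σx)(Σy)/n = 3308 − 2896.875 = 411.125
b = Sxy/Sxx = 411.125/208.875 = 1.968282
a = ȳ − b·x̄ = 28.125 − 1.968282·12.875 = 2.783363
ŷ(8) = a + b·8 = 2.783363 + 1.968282·8 = 18.529623

18.530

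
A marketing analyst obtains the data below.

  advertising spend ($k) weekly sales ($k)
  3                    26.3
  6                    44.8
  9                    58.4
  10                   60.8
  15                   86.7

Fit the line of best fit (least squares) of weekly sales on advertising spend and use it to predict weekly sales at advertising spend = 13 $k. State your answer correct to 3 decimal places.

77.053

n = 5, Σx = 43, Σy = 277, Σxy = 2781.8, Σx² = 451
Sxx = Σx² − (Σx)²/n = 451 − 369.8 = 81.2
Sxy = Σxy − (Σx)(Σy)/n = 2781.8 − 2382.2 = 399.6
b = Sxy/Sxx = 399.6/81.2 = 4.921182
a = ȳ − b·x̄ = 55.4 − 4.921182·8.6 = 13.077833
ŷ(13) = a + b·13 = 13.077833 + 4.921182·13 = 77.053202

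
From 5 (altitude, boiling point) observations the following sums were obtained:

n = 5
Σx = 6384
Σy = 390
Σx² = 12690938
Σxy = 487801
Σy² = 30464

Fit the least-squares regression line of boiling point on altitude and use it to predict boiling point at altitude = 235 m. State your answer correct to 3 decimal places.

Sxx = Σx² − (Σx)²/n = 12690938 − 8151091.2 = 4539846.8
Sxy = Σxy − (Σx)(Σy)/n = 487801 − 497952 = -10151
b = Sxy/Sxx = -10151/4539846.8 = -0.002236
a = ȳ − b·x̄ = 78 − (-0.002236)·1276.8 = 80.854897
ŷ(235) = a + b·235 = 80.854897 + (-0.002236)·235 = 80.329442

80.329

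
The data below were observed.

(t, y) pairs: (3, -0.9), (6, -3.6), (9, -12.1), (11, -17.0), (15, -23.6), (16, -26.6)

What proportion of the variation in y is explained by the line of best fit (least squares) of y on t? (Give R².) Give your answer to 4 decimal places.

0.9856

n = 6, Σx = 60, Σy = -83.8, Σxy = -1099.8, Σx² = 728, Σy² = 1713.7
Sxx = Σx² − (Σx)²/n = 728 − 600 = 128
Sxy = Σxy − (Σx)(Σy)/n = -1099.8 − (-838) = -261.8
Syy = Σy² − (Σy)²/n = 1713.7 − 1170.406667 = 543.293333
R² = Sxy²/(Sxx·Syy) = (-261.8)²/(128·543.293333) = 0.985587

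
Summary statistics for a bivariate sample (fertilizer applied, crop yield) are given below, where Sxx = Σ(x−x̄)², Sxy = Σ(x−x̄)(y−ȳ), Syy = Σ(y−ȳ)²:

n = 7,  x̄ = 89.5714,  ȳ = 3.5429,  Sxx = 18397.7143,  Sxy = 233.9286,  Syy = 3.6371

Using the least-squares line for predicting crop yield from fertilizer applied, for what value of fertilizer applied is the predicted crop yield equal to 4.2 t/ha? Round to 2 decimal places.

b = Sxy/Sxx = 233.9286/18397.7143 = 0.012715
a = ȳ − b·x̄ = 3.5429 − 0.012715·89.5714 = 2.403992
Set a + b·x = 4.2: x = (4.2 − 2.403992) / 0.012715 = 141.250152

141.25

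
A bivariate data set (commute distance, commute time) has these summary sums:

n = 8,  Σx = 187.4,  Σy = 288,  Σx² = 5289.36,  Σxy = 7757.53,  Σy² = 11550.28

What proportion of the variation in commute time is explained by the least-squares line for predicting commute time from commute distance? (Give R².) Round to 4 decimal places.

Sxx = Σx² − (Σx)²/n = 5289.36 − 4389.845 = 899.515
Sxy = Σxy − (Σx)(Σy)/n = 7757.53 − 6746.4 = 1011.13
Syy = Σy² − (Σy)²/n = 11550.28 − 10368 = 1182.28
R² = Sxy²/(Sxx·Syy) = (1011.13)²/(899.515·1182.28) = 0.961358

0.9614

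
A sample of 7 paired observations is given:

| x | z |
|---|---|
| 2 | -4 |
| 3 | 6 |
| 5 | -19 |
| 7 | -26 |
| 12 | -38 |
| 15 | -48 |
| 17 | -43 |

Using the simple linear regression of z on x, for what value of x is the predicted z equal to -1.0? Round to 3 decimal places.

n = 7, Σx = 61, Σy = -172, Σxy = -2174, Σx² = 745
Sxx = Σx² − (Σx)²/n = 745 − 531.571429 = 213.428571
Sxy = Σxy − (Σx)(Σy)/n = -2174 − (-1498.857143) = -675.142857
b = Sxy/Sxx = -675.142857/213.428571 = -3.163320
a = ȳ − b·x̄ = -24.571429 − (-3.163320)·8.714286 = 2.994645
Set a + b·x = -1.0: x = (-1.0 − 2.994645) / (-3.163320) = 1.262802

1.263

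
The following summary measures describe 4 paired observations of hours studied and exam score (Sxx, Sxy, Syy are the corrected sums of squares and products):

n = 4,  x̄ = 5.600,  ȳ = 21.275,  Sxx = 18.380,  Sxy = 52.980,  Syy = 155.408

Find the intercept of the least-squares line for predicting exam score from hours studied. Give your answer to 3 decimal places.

5.133

b = Sxy/Sxx = 52.98/18.38 = 2.882481
a = ȳ − b·x̄ = 21.275 − 2.882481·5.6 = 5.133107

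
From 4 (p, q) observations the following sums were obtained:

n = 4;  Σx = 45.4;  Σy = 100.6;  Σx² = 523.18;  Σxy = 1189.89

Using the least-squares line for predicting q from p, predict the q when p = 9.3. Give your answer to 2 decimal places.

Sxx = Σx² − (Σx)²/n = 523.18 − 515.29 = 7.89
Sxy = Σxy − (Σx)(Σy)/n = 1189.89 − 1141.81 = 48.08
b = Sxy/Sxx = 48.08/7.89 = 6.093790
a = ȳ − b·x̄ = 25.15 − 6.093790·11.35 = -44.014512
ŷ(9.3) = a + b·9.3 = -44.014512 + 6.093790·9.3 = 12.657731

12.66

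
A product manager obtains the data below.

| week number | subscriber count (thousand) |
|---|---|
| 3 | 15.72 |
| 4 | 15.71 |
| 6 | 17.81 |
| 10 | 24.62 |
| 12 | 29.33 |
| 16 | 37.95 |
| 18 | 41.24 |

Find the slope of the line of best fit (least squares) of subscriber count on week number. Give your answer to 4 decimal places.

n = 7, Σx = 69, Σy = 182.38, Σxy = 2164.54, Σx² = 885
Sxx = Σx² − (Σx)²/n = 885 − 680.142857 = 204.857143
Sxy = Σxy − (Σx)(Σy)/n = 2164.54 − 1797.745714 = 366.794286
b = Sxy/Sxx = 366.794286/204.857143 = 1.790488

1.7905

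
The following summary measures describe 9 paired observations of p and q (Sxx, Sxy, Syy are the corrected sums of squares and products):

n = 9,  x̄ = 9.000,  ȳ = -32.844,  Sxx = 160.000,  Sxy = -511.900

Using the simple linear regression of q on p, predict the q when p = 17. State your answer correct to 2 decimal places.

b = Sxy/Sxx = -511.9/160 = -3.199375
a = ȳ − b·x̄ = -32.844 − (-3.199375)·9 = -4.049625
ŷ(17) = a + b·17 = -4.049625 + (-3.199375)·17 = -58.439

-58.44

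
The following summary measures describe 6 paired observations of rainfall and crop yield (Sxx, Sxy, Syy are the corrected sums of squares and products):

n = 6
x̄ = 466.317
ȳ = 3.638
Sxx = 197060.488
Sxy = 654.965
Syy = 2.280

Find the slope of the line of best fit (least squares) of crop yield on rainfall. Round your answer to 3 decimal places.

b = Sxy/Sxx = 654.965/197060.488 = 0.003324

0.003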